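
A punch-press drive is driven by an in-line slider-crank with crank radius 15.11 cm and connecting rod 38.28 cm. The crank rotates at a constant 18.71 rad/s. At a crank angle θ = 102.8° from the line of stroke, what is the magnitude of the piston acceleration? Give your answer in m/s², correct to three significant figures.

ω = 18.71 rad/s
x(θ) = r cosθ + √(L² − r² sin²θ); with ω constant, a = ω²·d²x/dθ².
d²x/dθ² = −r cosθ − r²(cos2θ)/√u − r⁴ sin²2θ/(4u^{3/2}),  u = L² − r² sin²θ = 0.124825 m².
Substituting r = 0.1511 m, L = 0.3828 m, θ = 102.8°: d²x/dθ² = +0.091202 m.
a = ω²·d²x/dθ² = (18.71)²·(+0.091202) = +31.927 m/s²;  |a| = 31.927 m/s².

31.9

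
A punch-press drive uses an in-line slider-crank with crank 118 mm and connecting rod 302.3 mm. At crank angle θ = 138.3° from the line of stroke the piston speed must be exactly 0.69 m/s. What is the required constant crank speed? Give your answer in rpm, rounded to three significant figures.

For an in-line slider-crank, |v_piston| = rω|sinθ|·[1 + r cosθ/√(L² − r² sin²θ)].
With r = 0.118 m, L = 0.3023 m, θ = 138.3°: the bracketed kinematic factor |dx/dθ| = 0.054807 m.
ω = v/|dx/dθ| = 0.69/0.054807 = 12.59 rad/s.
N = 60ω/(2π) = 120.22 rpm.

120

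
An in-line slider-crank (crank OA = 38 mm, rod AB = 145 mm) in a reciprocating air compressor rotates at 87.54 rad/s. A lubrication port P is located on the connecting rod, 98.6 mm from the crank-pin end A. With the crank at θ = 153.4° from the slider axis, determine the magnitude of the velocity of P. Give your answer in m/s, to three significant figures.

ω = 87.54 rad/s.  Crank-pin speed |V_A| = rω = 3.3265 m/s, perpendicular to OA.
Rod angle: sinφ = −(r/L) sinθ ⇒ φ = -6.739°; ω_rod = −rω cosθ/√(L²−r²sin²θ) = +20.656 rad/s.
V_P = V_A + ω_rod × AP, with AP = 0.0986 m along the rod.
Components: V_Px = −rω sinθ − a·ω_rod·sinφ = -1.2505 m/s;  V_Py = rω cosθ + a·ω_rod·cosφ = -0.95182 m/s.
|V_P| = √(V_Px² + V_Py²) = 1.5715 m/s.

1.57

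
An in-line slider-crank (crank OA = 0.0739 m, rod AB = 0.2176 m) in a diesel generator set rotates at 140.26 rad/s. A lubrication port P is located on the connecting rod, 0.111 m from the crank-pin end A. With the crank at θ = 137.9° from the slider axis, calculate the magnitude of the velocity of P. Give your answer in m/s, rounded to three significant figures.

ω = 140.3 rad/s.  Crank-pin speed |V_A| = rω = 10.365 m/s, perpendicular to OA.
Rod angle: sinφ = −(r/L) sinθ ⇒ φ = -13.161°; ω_rod = −rω cosθ/√(L²−r²sin²θ) = +36.297 rad/s.
V_P = V_A + ω_rod × AP, with AP = 0.111 m along the rod.
Components: V_Px = −rω sinθ − a·ω_rod·sinφ = -6.0318 m/s;  V_Py = rω cosθ + a·ω_rod·cosφ = -3.7676 m/s.
|V_P| = √(V_Px² + V_Py²) = 7.1118 m/s.

7.11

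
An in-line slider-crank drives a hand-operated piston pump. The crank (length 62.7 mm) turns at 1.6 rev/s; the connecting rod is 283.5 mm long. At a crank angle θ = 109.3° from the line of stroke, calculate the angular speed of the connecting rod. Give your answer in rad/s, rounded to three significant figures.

ω = 10.05 rad/s (converted from 1.6 rev/s).
The rod makes angle φ with the slider axis where L sinφ = r sinθ; differentiating, L cosφ·φ̇ = r ω cosθ.
L cosφ = √(L² − r² sin²θ) = 0.27726 m.
|ω_rod| = r ω |cosθ| / √(L² − r² sin²θ) = 0.0627·10.05·0.33051/0.27726 = 0.75141 rad/s.

0.751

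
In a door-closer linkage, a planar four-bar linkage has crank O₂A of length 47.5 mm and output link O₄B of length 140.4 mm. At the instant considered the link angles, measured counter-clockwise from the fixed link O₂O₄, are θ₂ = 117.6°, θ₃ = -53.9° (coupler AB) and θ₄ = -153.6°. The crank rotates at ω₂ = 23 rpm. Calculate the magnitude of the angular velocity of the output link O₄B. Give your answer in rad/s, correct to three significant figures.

0.122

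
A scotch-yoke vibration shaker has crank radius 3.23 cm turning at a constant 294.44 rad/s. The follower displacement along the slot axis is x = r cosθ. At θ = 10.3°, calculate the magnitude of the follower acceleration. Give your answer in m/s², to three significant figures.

2760

ω = 294.4 rad/s
x = r cosθ ⇒ ẍ = −rω² cosθ (ω constant).
|a| = rω²|cosθ| = 0.0323·(294.4)²·|cos 10.3°| = 2755.1 m/s².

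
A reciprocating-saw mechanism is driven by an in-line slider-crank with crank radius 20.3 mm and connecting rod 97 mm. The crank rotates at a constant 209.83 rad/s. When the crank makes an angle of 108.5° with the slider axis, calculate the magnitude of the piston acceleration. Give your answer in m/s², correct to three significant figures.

435

ω = 209.8 rad/s
x(θ) = r cosθ + √(L² − r² sin²θ); with ω constant, a = ω²·d²x/dθ².
d²x/dθ² = −r cosθ − r²(cos2θ)/√u − r⁴ sin²2θ/(4u^{3/2}),  u = L² − r² sin²θ = 0.0090384 m².
Substituting r = 0.0203 m, L = 0.097 m, θ = 108.5°: d²x/dθ² = +0.0098851 m.
a = ω²·d²x/dθ² = (209.8)²·(+0.0098851) = +435.23 m/s²;  |a| = 435.23 m/s².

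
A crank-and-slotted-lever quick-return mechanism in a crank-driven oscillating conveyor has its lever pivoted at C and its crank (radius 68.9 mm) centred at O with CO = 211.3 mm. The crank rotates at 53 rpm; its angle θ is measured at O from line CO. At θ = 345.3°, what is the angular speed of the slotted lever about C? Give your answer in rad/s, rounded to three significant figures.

1.35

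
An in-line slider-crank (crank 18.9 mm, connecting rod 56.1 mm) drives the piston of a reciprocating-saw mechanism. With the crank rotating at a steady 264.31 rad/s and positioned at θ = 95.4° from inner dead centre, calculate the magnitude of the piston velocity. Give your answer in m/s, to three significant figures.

4.81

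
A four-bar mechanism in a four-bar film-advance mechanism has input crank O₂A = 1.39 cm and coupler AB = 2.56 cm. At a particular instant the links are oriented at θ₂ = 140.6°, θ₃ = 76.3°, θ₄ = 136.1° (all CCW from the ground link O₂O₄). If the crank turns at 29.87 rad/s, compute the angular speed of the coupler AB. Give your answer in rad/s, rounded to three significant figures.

ω₂ = 29.87 rad/s
Differentiating the loop-closure r₂e^{iθ₂}+r₃e^{iθ₃}=r₁+r₄e^{iθ₄} gives r₂ω₂e^{iθ₂}+r₃ω₃e^{iθ₃}=r₄ω₄e^{iθ₄}.
Eliminating the other unknown: ω₃ = r₂ω₂ sin(θ₄−θ₂) / [r₃ sin(θ₃−θ₄)].
Numerator sine = -0.07846; denominator sine = -0.86427.
Result = 0.0139·29.87·(-0.07846) / (0.0256·(-0.86427)) = +1.4723 rad/s; magnitude 1.4723 rad/s.

1.47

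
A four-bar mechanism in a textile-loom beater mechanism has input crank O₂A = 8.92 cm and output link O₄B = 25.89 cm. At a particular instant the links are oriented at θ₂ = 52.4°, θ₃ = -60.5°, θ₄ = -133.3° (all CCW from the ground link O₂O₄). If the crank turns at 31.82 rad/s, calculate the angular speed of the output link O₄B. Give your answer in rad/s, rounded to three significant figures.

10.6

ω₂ = 31.82 rad/s
Differentiating the loop-closure r₂e^{iθ₂}+r₃e^{iθ₃}=r₁+r₄e^{iθ₄} gives r₂ω₂e^{iθ₂}+r₃ω₃e^{iθ₃}=r₄ω₄e^{iθ₄}.
Eliminating the other unknown: ω₄ = r₂ω₂ sin(θ₂−θ₃) / [r₄ sin(θ₄−θ₃)].
Numerator sine = +0.92119; denominator sine = -0.95528.
Result = 0.0892·31.82·(+0.92119) / (0.2589·(-0.95528)) = -10.572 rad/s; magnitude 10.572 rad/s.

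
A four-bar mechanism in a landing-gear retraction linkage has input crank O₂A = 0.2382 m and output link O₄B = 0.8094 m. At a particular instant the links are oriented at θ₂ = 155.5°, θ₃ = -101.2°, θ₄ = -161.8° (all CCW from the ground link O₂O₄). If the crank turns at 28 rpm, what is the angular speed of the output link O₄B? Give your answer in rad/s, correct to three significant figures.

0.964

ω₂ = 2.932 rad/s (from 28 rpm).
Differentiating the loop-closure r₂e^{iθ₂}+r₃e^{iθ₃}=r₁+r₄e^{iθ₄} gives r₂ω₂e^{iθ₂}+r₃ω₃e^{iθ₃}=r₄ω₄e^{iθ₄}.
Eliminating the other unknown: ω₄ = r₂ω₂ sin(θ₂−θ₃) / [r₄ sin(θ₄−θ₃)].
Numerator sine = -0.97318; denominator sine = -0.87121.
Result = 0.2382·2.932·(-0.97318) / (0.8094·(-0.87121)) = +0.9639 rad/s; magnitude 0.9639 rad/s.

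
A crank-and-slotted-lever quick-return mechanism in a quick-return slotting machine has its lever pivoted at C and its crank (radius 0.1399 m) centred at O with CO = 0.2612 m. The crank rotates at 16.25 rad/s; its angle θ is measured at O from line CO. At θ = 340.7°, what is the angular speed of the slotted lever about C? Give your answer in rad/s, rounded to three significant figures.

ω = 16.25 rad/s
Crank pin A relative to C: A = (d + r cosθ, r sinθ); lever angle φ = atan2(r sinθ, d + r cosθ).
Differentiating tanφ: φ̇ = rω(d cosθ + r)/(d² + r² + 2dr cosθ).
d² + r² + 2dr cosθ = |CA|² = 0.156774 m²;  d cosθ + r = +0.38642 m.
|ω_lever| = |0.1399·16.25·+0.38642| / 0.156774 = 5.6035 rad/s.

5.60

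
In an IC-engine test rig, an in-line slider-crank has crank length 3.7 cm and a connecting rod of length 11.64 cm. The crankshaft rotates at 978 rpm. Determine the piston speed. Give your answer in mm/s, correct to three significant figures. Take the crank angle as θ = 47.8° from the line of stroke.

3420

ω = 2π·978/60 = 102.4 rad/s
For an in-line slider-crank, x = r cosθ + √(L² − r² sin²θ), so v = −rω sinθ·[1 + r cosθ/√(L² − r² sin²θ)].
With r = 0.037 m, L = 0.1164 m, θ = 47.8°: √(L² − r² sin²θ) = 0.11313 m.
v = −0.037·102.4·0.74080·[1 + 0.037·0.67172/0.11313] = -3.4239 m/s.
|v| = 3.4239 m/s = 3423.9 mm/s.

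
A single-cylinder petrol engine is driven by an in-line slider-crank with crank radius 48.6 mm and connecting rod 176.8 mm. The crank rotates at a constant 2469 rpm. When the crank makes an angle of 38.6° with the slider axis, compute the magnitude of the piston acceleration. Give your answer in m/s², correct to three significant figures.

ω = 2π·2469/60 = 258.6 rad/s
x(θ) = r cosθ + √(L² − r² sin²θ); with ω constant, a = ω²·d²x/dθ².
d²x/dθ² = −r cosθ − r²(cos2θ)/√u − r⁴ sin²2θ/(4u^{3/2}),  u = L² − r² sin²θ = 0.0303389 m².
Substituting r = 0.0486 m, L = 0.1768 m, θ = 38.6°: d²x/dθ² = -0.041237 m.
a = ω²·d²x/dθ² = (258.6)²·(-0.041237) = -2756.7 m/s²;  |a| = 2756.7 m/s².

2760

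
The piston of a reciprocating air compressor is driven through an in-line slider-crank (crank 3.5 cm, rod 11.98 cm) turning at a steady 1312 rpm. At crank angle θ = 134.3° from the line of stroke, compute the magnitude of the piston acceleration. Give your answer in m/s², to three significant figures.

462

ω = 2π·1312/60 = 137.4 rad/s
x(θ) = r cosθ + √(L² − r² sin²θ); with ω constant, a = ω²·d²x/dθ².
d²x/dθ² = −r cosθ − r²(cos2θ)/√u − r⁴ sin²2θ/(4u^{3/2}),  u = L² − r² sin²θ = 0.0137246 m².
Substituting r = 0.035 m, L = 0.1198 m, θ = 134.3°: d²x/dθ² = +0.024467 m.
a = ω²·d²x/dθ² = (137.4)²·(+0.024467) = +461.85 m/s²;  |a| = 461.85 m/s².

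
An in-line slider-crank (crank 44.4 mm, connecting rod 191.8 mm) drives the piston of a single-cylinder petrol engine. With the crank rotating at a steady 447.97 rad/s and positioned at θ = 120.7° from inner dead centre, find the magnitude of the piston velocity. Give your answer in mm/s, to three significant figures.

ω = 448 rad/s
For an in-line slider-crank, x = r cosθ + √(L² − r² sin²θ), so v = −rω sinθ·[1 + r cosθ/√(L² − r² sin²θ)].
With r = 0.0444 m, L = 0.1918 m, θ = 120.7°: √(L² − r² sin²θ) = 0.18796 m.
v = −0.0444·448·0.85985·[1 + 0.0444·-0.51054/0.18796] = -15.04 m/s.
|v| = 15.04 m/s = 15040 mm/s.

15000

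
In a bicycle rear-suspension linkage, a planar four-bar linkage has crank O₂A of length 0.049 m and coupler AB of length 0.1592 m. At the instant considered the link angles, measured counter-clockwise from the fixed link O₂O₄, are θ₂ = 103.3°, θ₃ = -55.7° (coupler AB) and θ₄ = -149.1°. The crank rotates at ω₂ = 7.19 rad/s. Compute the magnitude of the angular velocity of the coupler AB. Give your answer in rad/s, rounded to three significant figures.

ω₂ = 7.19 rad/s
Differentiating the loop-closure r₂e^{iθ₂}+r₃e^{iθ₃}=r₁+r₄e^{iθ₄} gives r₂ω₂e^{iθ₂}+r₃ω₃e^{iθ₃}=r₄ω₄e^{iθ₄}.
Eliminating the other unknown: ω₃ = r₂ω₂ sin(θ₄−θ₂) / [r₃ sin(θ₃−θ₄)].
Numerator sine = +0.95319; denominator sine = +0.99824.
Result = 0.049·7.19·(+0.95319) / (0.1592·(+0.99824)) = +2.1131 rad/s; magnitude 2.1131 rad/s.

2.11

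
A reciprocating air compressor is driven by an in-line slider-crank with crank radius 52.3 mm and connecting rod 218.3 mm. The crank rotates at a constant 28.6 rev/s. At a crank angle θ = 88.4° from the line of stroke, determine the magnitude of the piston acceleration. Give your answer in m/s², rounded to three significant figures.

369

ω = 2π·28.6 = 179.7 rad/s
x(θ) = r cosθ + √(L² − r² sin²θ); with ω constant, a = ω²·d²x/dθ².
d²x/dθ² = −r cosθ − r²(cos2θ)/√u − r⁴ sin²2θ/(4u^{3/2}),  u = L² − r² sin²θ = 0.0449217 m².
Substituting r = 0.0523 m, L = 0.2183 m, θ = 88.4°: d²x/dθ² = +0.011424 m.
a = ω²·d²x/dθ² = (179.7)²·(+0.011424) = +368.92 m/s²;  |a| = 368.92 m/s².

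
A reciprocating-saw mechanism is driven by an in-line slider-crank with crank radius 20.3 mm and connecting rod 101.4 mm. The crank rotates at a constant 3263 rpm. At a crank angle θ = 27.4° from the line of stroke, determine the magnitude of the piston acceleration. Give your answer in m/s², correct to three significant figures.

ω = 2π·3263/60 = 341.7 rad/s
x(θ) = r cosθ + √(L² − r² sin²θ); with ω constant, a = ω²·d²x/dθ².
d²x/dθ² = −r cosθ − r²(cos2θ)/√u − r⁴ sin²2θ/(4u^{3/2}),  u = L² − r² sin²θ = 0.0101947 m².
Substituting r = 0.0203 m, L = 0.1014 m, θ = 27.4°: d²x/dθ² = -0.020403 m.
a = ω²·d²x/dθ² = (341.7)²·(-0.020403) = -2382.2 m/s²;  |a| = 2382.2 m/s².

2380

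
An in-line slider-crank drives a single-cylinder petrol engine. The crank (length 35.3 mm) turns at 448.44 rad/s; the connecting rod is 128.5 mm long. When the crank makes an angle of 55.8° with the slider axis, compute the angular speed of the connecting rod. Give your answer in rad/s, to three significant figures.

71.1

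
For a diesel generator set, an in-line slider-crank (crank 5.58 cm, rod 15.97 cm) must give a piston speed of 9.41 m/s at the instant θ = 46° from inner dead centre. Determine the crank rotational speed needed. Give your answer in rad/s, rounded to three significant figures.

187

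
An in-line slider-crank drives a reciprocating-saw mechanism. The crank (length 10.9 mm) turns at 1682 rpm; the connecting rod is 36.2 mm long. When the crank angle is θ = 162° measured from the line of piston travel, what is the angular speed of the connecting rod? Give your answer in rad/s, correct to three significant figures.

50.7

ω = 176.1 rad/s (converted from 1682 rpm).
The rod makes angle φ with the slider axis where L sinφ = r sinθ; differentiating, L cosφ·φ̇ = r ω cosθ.
L cosφ = √(L² − r² sin²θ) = 0.036043 m.
|ω_rod| = r ω |cosθ| / √(L² − r² sin²θ) = 0.0109·176.1·0.95106/0.036043 = 50.66 rad/s.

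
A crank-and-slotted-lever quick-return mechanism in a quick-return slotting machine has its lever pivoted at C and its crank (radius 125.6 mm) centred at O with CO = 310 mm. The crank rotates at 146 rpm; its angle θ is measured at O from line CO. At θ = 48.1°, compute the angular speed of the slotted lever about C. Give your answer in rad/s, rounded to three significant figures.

ω = 15.29 rad/s (from 146 rpm).
Crank pin A relative to C: A = (d + r cosθ, r sinθ); lever angle φ = atan2(r sinθ, d + r cosθ).
Differentiating tanφ: φ̇ = rω(d cosθ + r)/(d² + r² + 2dr cosθ).
d² + r² + 2dr cosθ = |CA|² = 0.163881 m²;  d cosθ + r = +0.33263 m.
|ω_lever| = |0.1256·15.29·+0.33263| / 0.163881 = 3.8976 rad/s.

3.90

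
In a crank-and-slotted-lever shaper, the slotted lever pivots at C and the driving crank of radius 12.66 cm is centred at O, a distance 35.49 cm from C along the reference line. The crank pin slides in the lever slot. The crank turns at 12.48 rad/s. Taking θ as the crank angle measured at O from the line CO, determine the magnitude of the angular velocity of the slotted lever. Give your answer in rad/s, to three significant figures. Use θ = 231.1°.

1.78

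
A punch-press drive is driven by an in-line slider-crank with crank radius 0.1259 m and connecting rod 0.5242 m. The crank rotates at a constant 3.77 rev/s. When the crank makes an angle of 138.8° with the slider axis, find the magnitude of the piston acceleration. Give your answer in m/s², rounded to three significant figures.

50.6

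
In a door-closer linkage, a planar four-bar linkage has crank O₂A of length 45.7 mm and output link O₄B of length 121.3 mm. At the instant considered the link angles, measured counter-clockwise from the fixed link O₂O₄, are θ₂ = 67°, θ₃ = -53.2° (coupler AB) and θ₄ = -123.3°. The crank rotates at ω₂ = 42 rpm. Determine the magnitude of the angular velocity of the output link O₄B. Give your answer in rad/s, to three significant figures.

ω₂ = 4.398 rad/s (from 42 rpm).
Differentiating the loop-closure r₂e^{iθ₂}+r₃e^{iθ₃}=r₁+r₄e^{iθ₄} gives r₂ω₂e^{iθ₂}+r₃ω₃e^{iθ₃}=r₄ω₄e^{iθ₄}.
Eliminating the other unknown: ω₄ = r₂ω₂ sin(θ₂−θ₃) / [r₄ sin(θ₄−θ₃)].
Numerator sine = +0.86427; denominator sine = -0.94029.
Result = 0.0457·4.398·(+0.86427) / (0.1213·(-0.94029)) = -1.5231 rad/s; magnitude 1.5231 rad/s.

1.52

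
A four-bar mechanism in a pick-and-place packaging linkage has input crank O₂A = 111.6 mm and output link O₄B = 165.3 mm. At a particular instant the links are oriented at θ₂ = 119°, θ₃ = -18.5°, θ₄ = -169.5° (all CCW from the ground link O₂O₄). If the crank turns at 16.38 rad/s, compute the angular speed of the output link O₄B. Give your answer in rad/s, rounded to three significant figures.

15.4

ω₂ = 16.38 rad/s
Differentiating the loop-closure r₂e^{iθ₂}+r₃e^{iθ₃}=r₁+r₄e^{iθ₄} gives r₂ω₂e^{iθ₂}+r₃ω₃e^{iθ₃}=r₄ω₄e^{iθ₄}.
Eliminating the other unknown: ω₄ = r₂ω₂ sin(θ₂−θ₃) / [r₄ sin(θ₄−θ₃)].
Numerator sine = +0.67559; denominator sine = -0.48481.
Result = 0.1116·16.38·(+0.67559) / (0.1653·(-0.48481)) = -15.411 rad/s; magnitude 15.411 rad/s.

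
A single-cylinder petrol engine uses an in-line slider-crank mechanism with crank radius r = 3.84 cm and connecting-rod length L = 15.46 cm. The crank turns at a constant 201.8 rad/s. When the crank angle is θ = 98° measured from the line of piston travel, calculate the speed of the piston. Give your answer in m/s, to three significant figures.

7.40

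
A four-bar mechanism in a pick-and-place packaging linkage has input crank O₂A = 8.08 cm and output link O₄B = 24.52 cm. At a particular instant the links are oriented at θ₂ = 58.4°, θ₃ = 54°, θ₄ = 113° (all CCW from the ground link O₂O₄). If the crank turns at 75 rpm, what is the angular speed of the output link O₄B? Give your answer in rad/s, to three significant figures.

ω₂ = 7.854 rad/s (from 75 rpm).
Differentiating the loop-closure r₂e^{iθ₂}+r₃e^{iθ₃}=r₁+r₄e^{iθ₄} gives r₂ω₂e^{iθ₂}+r₃ω₃e^{iθ₃}=r₄ω₄e^{iθ₄}.
Eliminating the other unknown: ω₄ = r₂ω₂ sin(θ₂−θ₃) / [r₄ sin(θ₄−θ₃)].
Numerator sine = +0.07672; denominator sine = +0.85717.
Result = 0.0808·7.854·(+0.07672) / (0.2452·(+0.85717)) = +0.23164 rad/s; magnitude 0.23164 rad/s.

0.232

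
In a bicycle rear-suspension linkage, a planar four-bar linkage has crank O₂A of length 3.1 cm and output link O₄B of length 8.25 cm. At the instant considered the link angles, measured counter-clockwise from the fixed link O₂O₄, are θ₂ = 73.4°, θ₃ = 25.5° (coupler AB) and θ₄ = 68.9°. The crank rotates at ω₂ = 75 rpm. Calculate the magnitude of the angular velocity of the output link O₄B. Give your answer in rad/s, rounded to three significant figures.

ω₂ = 7.854 rad/s (from 75 rpm).
Differentiating the loop-closure r₂e^{iθ₂}+r₃e^{iθ₃}=r₁+r₄e^{iθ₄} gives r₂ω₂e^{iθ₂}+r₃ω₃e^{iθ₃}=r₄ω₄e^{iθ₄}.
Eliminating the other unknown: ω₄ = r₂ω₂ sin(θ₂−θ₃) / [r₄ sin(θ₄−θ₃)].
Numerator sine = +0.74198; denominator sine = +0.68709.
Result = 0.031·7.854·(+0.74198) / (0.0825·(+0.68709)) = +3.187 rad/s; magnitude 3.187 rad/s.

3.19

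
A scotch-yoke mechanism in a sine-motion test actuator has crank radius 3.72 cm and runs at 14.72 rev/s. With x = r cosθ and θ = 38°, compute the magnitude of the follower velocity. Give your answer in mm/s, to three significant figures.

2120

ω = 92.49 rad/s (from 14.72 rev/s).
x = r cosθ ⇒ ẋ = −rω sinθ.
|v| = rω|sinθ| = 0.0372·92.49·|sin 38°| = 2.1182 m/s = 2118.2 mm/s.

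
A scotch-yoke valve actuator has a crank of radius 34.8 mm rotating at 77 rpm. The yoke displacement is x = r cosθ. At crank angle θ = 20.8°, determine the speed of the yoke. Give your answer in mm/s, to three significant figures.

99.6

ω = 8.063 rad/s (from 77 rpm).
x = r cosθ ⇒ ẋ = −rω sinθ.
|v| = rω|sinθ| = 0.0348·8.063·|sin 20.8°| = 0.099646 m/s = 99.646 mm/s.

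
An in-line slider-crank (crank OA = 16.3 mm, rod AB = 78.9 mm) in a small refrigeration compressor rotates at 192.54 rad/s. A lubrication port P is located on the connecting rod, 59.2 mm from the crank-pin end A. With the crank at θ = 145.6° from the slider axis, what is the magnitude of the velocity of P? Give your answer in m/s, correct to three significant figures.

ω = 192.5 rad/s.  Crank-pin speed |V_A| = rω = 3.1384 m/s, perpendicular to OA.
Rod angle: sinφ = −(r/L) sinθ ⇒ φ = -6.703°; ω_rod = −rω cosθ/√(L²−r²sin²θ) = +33.046 rad/s.
V_P = V_A + ω_rod × AP, with AP = 0.0592 m along the rod.
Components: V_Px = −rω sinθ − a·ω_rod·sinφ = -1.5448 m/s;  V_Py = rω cosθ + a·ω_rod·cosφ = -0.64656 m/s.
|V_P| = √(V_Px² + V_Py²) = 1.6746 m/s.

1.67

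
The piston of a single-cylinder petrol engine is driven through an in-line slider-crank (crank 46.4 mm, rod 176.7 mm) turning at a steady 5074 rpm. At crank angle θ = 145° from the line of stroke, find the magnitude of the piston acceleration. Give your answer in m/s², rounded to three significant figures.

ω = 2π·5074/60 = 531.3 rad/s
x(θ) = r cosθ + √(L² − r² sin²θ); with ω constant, a = ω²·d²x/dθ².
d²x/dθ² = −r cosθ − r²(cos2θ)/√u − r⁴ sin²2θ/(4u^{3/2}),  u = L² − r² sin²θ = 0.0305146 m².
Substituting r = 0.0464 m, L = 0.1767 m, θ = 145°: d²x/dθ² = +0.033601 m.
a = ω²·d²x/dθ² = (531.3)²·(+0.033601) = +9486.7 m/s²;  |a| = 9486.7 m/s².

9490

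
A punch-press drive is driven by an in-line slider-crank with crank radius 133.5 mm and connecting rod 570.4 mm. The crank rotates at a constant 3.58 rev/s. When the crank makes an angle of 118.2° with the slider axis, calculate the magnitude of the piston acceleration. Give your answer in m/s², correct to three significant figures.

ω = 2π·3.58 = 22.49 rad/s
x(θ) = r cosθ + √(L² − r² sin²θ); with ω constant, a = ω²·d²x/dθ².
d²x/dθ² = −r cosθ − r²(cos2θ)/√u − r⁴ sin²2θ/(4u^{3/2}),  u = L² − r² sin²θ = 0.311514 m².
Substituting r = 0.1335 m, L = 0.5704 m, θ = 118.2°: d²x/dθ² = +0.080439 m.
a = ω²·d²x/dθ² = (22.49)²·(+0.080439) = +40.7 m/s²;  |a| = 40.7 m/s².

40.7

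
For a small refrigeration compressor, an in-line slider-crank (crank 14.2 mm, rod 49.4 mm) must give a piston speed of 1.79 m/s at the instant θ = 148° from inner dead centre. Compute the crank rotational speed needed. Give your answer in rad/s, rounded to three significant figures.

316

For an in-line slider-crank, |v_piston| = rω|sinθ|·[1 + r cosθ/√(L² − r² sin²θ)].
With r = 0.0142 m, L = 0.0494 m, θ = 148°: the bracketed kinematic factor |dx/dθ| = 0.0056689 m.
ω = v/|dx/dθ| = 1.79/0.0056689 = 315.76 rad/s.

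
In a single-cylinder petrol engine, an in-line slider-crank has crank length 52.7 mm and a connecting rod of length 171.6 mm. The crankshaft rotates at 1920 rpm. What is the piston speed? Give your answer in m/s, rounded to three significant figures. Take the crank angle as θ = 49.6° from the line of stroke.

ω = 2π·1920/60 = 201.1 rad/s
For an in-line slider-crank, x = r cosθ + √(L² − r² sin²θ), so v = −rω sinθ·[1 + r cosθ/√(L² − r² sin²θ)].
With r = 0.0527 m, L = 0.1716 m, θ = 49.6°: √(L² − r² sin²θ) = 0.16684 m.
v = −0.0527·201.1·0.76154·[1 + 0.0527·0.64812/0.16684] = -9.7212 m/s.
|v| = 9.7212 m/s.

9.72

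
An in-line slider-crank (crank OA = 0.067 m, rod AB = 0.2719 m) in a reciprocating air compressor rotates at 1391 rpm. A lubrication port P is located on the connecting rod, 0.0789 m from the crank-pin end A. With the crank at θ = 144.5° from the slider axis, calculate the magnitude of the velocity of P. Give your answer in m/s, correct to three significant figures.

7.76

ω = 145.7 rad/s.  Crank-pin speed |V_A| = rω = 9.7596 m/s, perpendicular to OA.
Rod angle: sinφ = −(r/L) sinθ ⇒ φ = -8.227°; ω_rod = −rω cosθ/√(L²−r²sin²θ) = +29.526 rad/s.
V_P = V_A + ω_rod × AP, with AP = 0.0789 m along the rod.
Components: V_Px = −rω sinθ − a·ω_rod·sinφ = -5.3341 m/s;  V_Py = rω cosθ + a·ω_rod·cosφ = -5.6398 m/s.
|V_P| = √(V_Px² + V_Py²) = 7.7627 m/s.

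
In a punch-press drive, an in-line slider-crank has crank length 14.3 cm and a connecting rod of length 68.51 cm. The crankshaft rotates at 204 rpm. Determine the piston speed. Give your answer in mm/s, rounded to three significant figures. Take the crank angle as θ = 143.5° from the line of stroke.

ω = 2π·204/60 = 21.36 rad/s
For an in-line slider-crank, x = r cosθ + √(L² − r² sin²θ), so v = −rω sinθ·[1 + r cosθ/√(L² − r² sin²θ)].
With r = 0.143 m, L = 0.6851 m, θ = 143.5°: √(L² − r² sin²θ) = 0.6798 m.
v = −0.143·21.36·0.59482·[1 + 0.143·-0.80386/0.6798] = -1.5098 m/s.
|v| = 1.5098 m/s = 1509.8 mm/s.

1510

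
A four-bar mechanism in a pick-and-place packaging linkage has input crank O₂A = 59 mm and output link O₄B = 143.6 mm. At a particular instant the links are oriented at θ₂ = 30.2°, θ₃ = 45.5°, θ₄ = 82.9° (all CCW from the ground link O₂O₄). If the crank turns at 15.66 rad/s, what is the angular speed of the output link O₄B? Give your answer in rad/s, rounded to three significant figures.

ω₂ = 15.66 rad/s
Differentiating the loop-closure r₂e^{iθ₂}+r₃e^{iθ₃}=r₁+r₄e^{iθ₄} gives r₂ω₂e^{iθ₂}+r₃ω₃e^{iθ₃}=r₄ω₄e^{iθ₄}.
Eliminating the other unknown: ω₄ = r₂ω₂ sin(θ₂−θ₃) / [r₄ sin(θ₄−θ₃)].
Numerator sine = -0.26387; denominator sine = +0.60738.
Result = 0.059·15.66·(-0.26387) / (0.1436·(+0.60738)) = -2.7953 rad/s; magnitude 2.7953 rad/s.

2.80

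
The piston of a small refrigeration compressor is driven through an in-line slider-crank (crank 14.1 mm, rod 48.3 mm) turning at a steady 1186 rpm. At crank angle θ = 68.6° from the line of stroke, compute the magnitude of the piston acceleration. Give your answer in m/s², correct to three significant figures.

31.7

ω = 2π·1186/60 = 124.2 rad/s
x(θ) = r cosθ + √(L² − r² sin²θ); with ω constant, a = ω²·d²x/dθ².
d²x/dθ² = −r cosθ − r²(cos2θ)/√u − r⁴ sin²2θ/(4u^{3/2}),  u = L² − r² sin²θ = 0.00216055 m².
Substituting r = 0.0141 m, L = 0.0483 m, θ = 68.6°: d²x/dθ² = -0.0020519 m.
a = ω²·d²x/dθ² = (124.2)²·(-0.0020519) = -31.651 m/s²;  |a| = 31.651 m/s².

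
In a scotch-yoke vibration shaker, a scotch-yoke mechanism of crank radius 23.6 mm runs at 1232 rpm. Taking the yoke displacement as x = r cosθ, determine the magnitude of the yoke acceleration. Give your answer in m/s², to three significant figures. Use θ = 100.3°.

70.2

ω = 129 rad/s (from 1232 rpm).
x = r cosθ ⇒ ẍ = −rω² cosθ (ω constant).
|a| = rω²|cosθ| = 0.0236·(129)²·|cos 100.3°| = 70.237 m/s².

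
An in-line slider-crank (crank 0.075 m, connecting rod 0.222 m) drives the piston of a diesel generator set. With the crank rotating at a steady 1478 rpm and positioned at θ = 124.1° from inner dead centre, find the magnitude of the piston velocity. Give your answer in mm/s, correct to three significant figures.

7720

ω = 2π·1478/60 = 154.8 rad/s
For an in-line slider-crank, x = r cosθ + √(L² − r² sin²θ), so v = −rω sinθ·[1 + r cosθ/√(L² − r² sin²θ)].
With r = 0.075 m, L = 0.222 m, θ = 124.1°: √(L² − r² sin²θ) = 0.21314 m.
v = −0.075·154.8·0.82806·[1 + 0.075·-0.56064/0.21314] = -7.7159 m/s.
|v| = 7.7159 m/s = 7715.9 mm/s.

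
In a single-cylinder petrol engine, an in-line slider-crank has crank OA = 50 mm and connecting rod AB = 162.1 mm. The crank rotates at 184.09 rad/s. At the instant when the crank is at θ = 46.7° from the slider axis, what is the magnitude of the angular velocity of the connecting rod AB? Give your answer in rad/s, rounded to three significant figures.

ω = 184.1 rad/s
The rod makes angle φ with the slider axis where L sinφ = r sinθ; differentiating, L cosφ·φ̇ = r ω cosθ.
L cosφ = √(L² − r² sin²θ) = 0.15796 m.
|ω_rod| = r ω |cosθ| / √(L² − r² sin²θ) = 0.05·184.1·0.68582/0.15796 = 39.963 rad/s.

40.0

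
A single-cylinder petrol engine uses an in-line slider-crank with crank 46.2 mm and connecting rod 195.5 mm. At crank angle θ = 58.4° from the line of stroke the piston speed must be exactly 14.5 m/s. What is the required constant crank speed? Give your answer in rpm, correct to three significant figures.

For an in-line slider-crank, |v_piston| = rω|sinθ|·[1 + r cosθ/√(L² − r² sin²θ)].
With r = 0.0462 m, L = 0.1955 m, θ = 58.4°: the bracketed kinematic factor |dx/dθ| = 0.044324 m.
ω = v/|dx/dθ| = 14.5/0.044324 = 327.14 rad/s.
N = 60ω/(2π) = 3123.9 rpm.

3120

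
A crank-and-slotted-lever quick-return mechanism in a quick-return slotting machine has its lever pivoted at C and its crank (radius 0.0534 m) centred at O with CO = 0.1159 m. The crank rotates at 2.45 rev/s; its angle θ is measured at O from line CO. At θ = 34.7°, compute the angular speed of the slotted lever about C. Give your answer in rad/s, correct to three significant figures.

4.62

ω = 15.39 rad/s (from 2.45 rev/s).
Crank pin A relative to C: A = (d + r cosθ, r sinθ); lever angle φ = atan2(r sinθ, d + r cosθ).
Differentiating tanφ: φ̇ = rω(d cosθ + r)/(d² + r² + 2dr cosθ).
d² + r² + 2dr cosθ = |CA|² = 0.026461 m²;  d cosθ + r = +0.14869 m.
|ω_lever| = |0.0534·15.39·+0.14869| / 0.026461 = 4.6191 rad/s.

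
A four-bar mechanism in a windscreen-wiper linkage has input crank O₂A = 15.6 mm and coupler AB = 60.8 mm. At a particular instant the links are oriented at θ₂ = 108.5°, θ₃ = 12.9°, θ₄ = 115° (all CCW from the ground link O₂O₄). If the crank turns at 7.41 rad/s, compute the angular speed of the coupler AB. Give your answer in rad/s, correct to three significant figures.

0.220

ω₂ = 7.41 rad/s
Differentiating the loop-closure r₂e^{iθ₂}+r₃e^{iθ₃}=r₁+r₄e^{iθ₄} gives r₂ω₂e^{iθ₂}+r₃ω₃e^{iθ₃}=r₄ω₄e^{iθ₄}.
Eliminating the other unknown: ω₃ = r₂ω₂ sin(θ₄−θ₂) / [r₃ sin(θ₃−θ₄)].
Numerator sine = +0.11320; denominator sine = -0.97778.
Result = 0.0156·7.41·(+0.11320) / (0.0608·(-0.97778)) = -0.22012 rad/s; magnitude 0.22012 rad/s.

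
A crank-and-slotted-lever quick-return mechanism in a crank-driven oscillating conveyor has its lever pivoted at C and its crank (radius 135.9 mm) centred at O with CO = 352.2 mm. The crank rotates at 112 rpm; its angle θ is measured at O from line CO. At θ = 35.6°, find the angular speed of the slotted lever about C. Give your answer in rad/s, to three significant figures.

3.05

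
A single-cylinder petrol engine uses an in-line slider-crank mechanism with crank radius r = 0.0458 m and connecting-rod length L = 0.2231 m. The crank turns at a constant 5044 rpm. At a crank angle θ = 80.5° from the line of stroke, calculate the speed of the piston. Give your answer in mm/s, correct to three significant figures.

ω = 2π·5044/60 = 528.2 rad/s
For an in-line slider-crank, x = r cosθ + √(L² − r² sin²θ), so v = −rω sinθ·[1 + r cosθ/√(L² − r² sin²θ)].
With r = 0.0458 m, L = 0.2231 m, θ = 80.5°: √(L² − r² sin²θ) = 0.21848 m.
v = −0.0458·528.2·0.98629·[1 + 0.0458·0.16505/0.21848] = -24.686 m/s.
|v| = 24.686 m/s = 24686 mm/s.

24700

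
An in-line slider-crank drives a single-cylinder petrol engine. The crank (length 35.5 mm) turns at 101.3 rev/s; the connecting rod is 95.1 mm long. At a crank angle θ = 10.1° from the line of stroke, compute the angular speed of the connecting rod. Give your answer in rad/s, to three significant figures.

ω = 636.5 rad/s (converted from 101.3 rev/s).
The rod makes angle φ with the slider axis where L sinφ = r sinθ; differentiating, L cosφ·φ̇ = r ω cosθ.
L cosφ = √(L² − r² sin²θ) = 0.094896 m.
|ω_rod| = r ω |cosθ| / √(L² − r² sin²θ) = 0.0355·636.5·0.98450/0.094896 = 234.42 rad/s.

234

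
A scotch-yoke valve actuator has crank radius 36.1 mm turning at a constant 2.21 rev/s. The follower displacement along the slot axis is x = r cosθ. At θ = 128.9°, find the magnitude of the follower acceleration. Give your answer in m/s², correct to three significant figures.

ω = 13.89 rad/s (from 2.21 rev/s).
x = r cosθ ⇒ ẍ = −rω² cosθ (ω constant).
|a| = rω²|cosθ| = 0.0361·(13.89)²·|cos 128.9°| = 4.371 m/s².

4.37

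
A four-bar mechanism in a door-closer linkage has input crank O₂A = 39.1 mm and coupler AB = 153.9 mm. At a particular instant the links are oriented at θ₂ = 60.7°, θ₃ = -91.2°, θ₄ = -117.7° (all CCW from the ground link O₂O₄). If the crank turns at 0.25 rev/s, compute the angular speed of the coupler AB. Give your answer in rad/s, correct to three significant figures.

ω₂ = 1.571 rad/s (from 0.25 rev/s).
Differentiating the loop-closure r₂e^{iθ₂}+r₃e^{iθ₃}=r₁+r₄e^{iθ₄} gives r₂ω₂e^{iθ₂}+r₃ω₃e^{iθ₃}=r₄ω₄e^{iθ₄}.
Eliminating the other unknown: ω₃ = r₂ω₂ sin(θ₄−θ₂) / [r₃ sin(θ₃−θ₄)].
Numerator sine = -0.02792; denominator sine = +0.44620.
Result = 0.0391·1.571·(-0.02792) / (0.1539·(+0.44620)) = -0.024973 rad/s; magnitude 0.024973 rad/s.

0.0250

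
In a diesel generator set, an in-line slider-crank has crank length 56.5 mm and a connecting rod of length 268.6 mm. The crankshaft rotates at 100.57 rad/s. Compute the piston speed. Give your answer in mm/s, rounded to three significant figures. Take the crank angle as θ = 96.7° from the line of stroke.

ω = 100.6 rad/s
For an in-line slider-crank, x = r cosθ + √(L² − r² sin²θ), so v = −rω sinθ·[1 + r cosθ/√(L² − r² sin²θ)].
With r = 0.0565 m, L = 0.2686 m, θ = 96.7°: √(L² − r² sin²θ) = 0.26267 m.
v = −0.0565·100.6·0.99317·[1 + 0.0565·-0.11667/0.26267] = -5.5018 m/s.
|v| = 5.5018 m/s = 5501.8 mm/s.

5500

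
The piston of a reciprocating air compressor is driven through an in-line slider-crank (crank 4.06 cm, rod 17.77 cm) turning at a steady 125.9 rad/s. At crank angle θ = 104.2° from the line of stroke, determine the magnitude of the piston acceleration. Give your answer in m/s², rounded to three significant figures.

290

ω = 125.9 rad/s
x(θ) = r cosθ + √(L² − r² sin²θ); with ω constant, a = ω²·d²x/dθ².
d²x/dθ² = −r cosθ − r²(cos2θ)/√u − r⁴ sin²2θ/(4u^{3/2}),  u = L² − r² sin²θ = 0.0300281 m².
Substituting r = 0.0406 m, L = 0.1777 m, θ = 104.2°: d²x/dθ² = +0.018297 m.
a = ω²·d²x/dθ² = (125.9)²·(+0.018297) = +290.03 m/s²;  |a| = 290.03 m/s².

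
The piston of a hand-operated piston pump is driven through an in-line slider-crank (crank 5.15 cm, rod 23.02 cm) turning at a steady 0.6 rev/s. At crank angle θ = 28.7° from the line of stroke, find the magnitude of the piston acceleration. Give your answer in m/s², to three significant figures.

0.732

ω = 2π·0.6 = 3.77 rad/s
x(θ) = r cosθ + √(L² − r² sin²θ); with ω constant, a = ω²·d²x/dθ².
d²x/dθ² = −r cosθ − r²(cos2θ)/√u − r⁴ sin²2θ/(4u^{3/2}),  u = L² − r² sin²θ = 0.0523804 m².
Substituting r = 0.0515 m, L = 0.2302 m, θ = 28.7°: d²x/dθ² = -0.051521 m.
a = ω²·d²x/dθ² = (3.77)²·(-0.051521) = -0.73222 m/s²;  |a| = 0.73222 m/s².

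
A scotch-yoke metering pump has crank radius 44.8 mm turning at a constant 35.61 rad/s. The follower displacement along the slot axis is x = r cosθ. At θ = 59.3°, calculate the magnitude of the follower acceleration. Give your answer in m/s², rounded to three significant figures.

29.0

ω = 35.61 rad/s
x = r cosθ ⇒ ẍ = −rω² cosθ (ω constant).
|a| = rω²|cosθ| = 0.0448·(35.61)²·|cos 59.3°| = 29.004 m/s².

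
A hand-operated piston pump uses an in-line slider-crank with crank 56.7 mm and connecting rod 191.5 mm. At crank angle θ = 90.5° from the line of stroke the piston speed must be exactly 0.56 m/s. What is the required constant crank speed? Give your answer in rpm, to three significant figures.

For an in-line slider-crank, |v_piston| = rω|sinθ|·[1 + r cosθ/√(L² − r² sin²θ)].
With r = 0.0567 m, L = 0.1915 m, θ = 90.5°: the bracketed kinematic factor |dx/dθ| = 0.056544 m.
ω = v/|dx/dθ| = 0.56/0.056544 = 9.9037 rad/s.
N = 60ω/(2π) = 94.573 rpm.

94.6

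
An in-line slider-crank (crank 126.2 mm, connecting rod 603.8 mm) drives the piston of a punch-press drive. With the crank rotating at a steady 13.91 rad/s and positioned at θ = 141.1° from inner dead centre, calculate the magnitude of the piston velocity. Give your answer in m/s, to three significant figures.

0.921

ω = 13.91 rad/s
For an in-line slider-crank, x = r cosθ + √(L² − r² sin²θ), so v = −rω sinθ·[1 + r cosθ/√(L² − r² sin²θ)].
With r = 0.1262 m, L = 0.6038 m, θ = 141.1°: √(L² − r² sin²θ) = 0.59858 m.
v = −0.1262·13.91·0.62796·[1 + 0.1262·-0.77824/0.59858] = -0.92148 m/s.
|v| = 0.92148 m/s.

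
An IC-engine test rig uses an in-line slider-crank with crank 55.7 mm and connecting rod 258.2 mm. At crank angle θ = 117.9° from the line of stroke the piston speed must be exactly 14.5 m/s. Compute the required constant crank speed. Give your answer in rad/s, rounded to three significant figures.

For an in-line slider-crank, |v_piston| = rω|sinθ|·[1 + r cosθ/√(L² − r² sin²θ)].
With r = 0.0557 m, L = 0.2582 m, θ = 117.9°: the bracketed kinematic factor |dx/dθ| = 0.044164 m.
ω = v/|dx/dθ| = 14.5/0.044164 = 328.32 rad/s.

328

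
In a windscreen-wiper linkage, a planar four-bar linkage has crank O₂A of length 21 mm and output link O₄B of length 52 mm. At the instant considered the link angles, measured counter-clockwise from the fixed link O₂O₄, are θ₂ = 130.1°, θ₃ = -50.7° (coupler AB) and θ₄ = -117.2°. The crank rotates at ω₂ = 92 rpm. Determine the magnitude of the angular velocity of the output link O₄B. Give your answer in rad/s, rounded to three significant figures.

0.0592

ω₂ = 9.634 rad/s (from 92 rpm).
Differentiating the loop-closure r₂e^{iθ₂}+r₃e^{iθ₃}=r₁+r₄e^{iθ₄} gives r₂ω₂e^{iθ₂}+r₃ω₃e^{iθ₃}=r₄ω₄e^{iθ₄}.
Eliminating the other unknown: ω₄ = r₂ω₂ sin(θ₂−θ₃) / [r₄ sin(θ₄−θ₃)].
Numerator sine = -0.01396; denominator sine = -0.91706.
Result = 0.021·9.634·(-0.01396) / (0.052·(-0.91706)) = +0.059236 rad/s; magnitude 0.059236 rad/s.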